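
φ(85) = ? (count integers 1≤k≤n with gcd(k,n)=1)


Factor n: 85 = 5 × 17
φ(n) = n · ∏(1 - 1/p) over distinct primes p | n
φ(85) = 85 · (1 - 1/5) · (1 - 1/17) = 64

φ(85) = 64


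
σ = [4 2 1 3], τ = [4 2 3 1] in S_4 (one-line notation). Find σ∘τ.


σ∘τ: apply τ first, then σ
1 →τ 4 →σ 3
2 →τ 2 →σ 2
3 →τ 3 →σ 1
4 →τ 1 →σ 4

σ∘τ = [3 2 1 4]


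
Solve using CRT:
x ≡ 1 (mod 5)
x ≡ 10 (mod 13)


m₁ = 5, m₂ = 13, gcd = 1, so CRT applies. M = m₁·m₂ = 65
Let M₁ = M/m₁ = 13, M₂ = M/m₂ = 5
Find y₁ ≡ M₁⁻¹ (mod m₁): 13⁻¹ ≡ 2 (mod 5)
Find y₂ ≡ M₂⁻¹ (mod m₂): 5⁻¹ ≡ 8 (mod 13)
x = a₁·M₁·y₁ + a₂·M₂·y₂ = 1·13·2 + 10·5·8 = 426
Reduce mod 65: x ≡ 36
Check: 36 mod 5 = 1 ✓, 36 mod 13 = 10 ✓

x ≡ 36 (mod 65)


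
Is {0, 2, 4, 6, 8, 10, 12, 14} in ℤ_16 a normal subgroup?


H = {0, 2, 4, 6, 8, 10, 12, 14} in ℤ_16
ℤ_16 is abelian; every subgroup of an abelian group is normal

Yes, normal subgroup


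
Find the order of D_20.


|D_n| = 2n (n rotations and n reflections)
|D_20| = 2×20 = 40

|D_20| = 40


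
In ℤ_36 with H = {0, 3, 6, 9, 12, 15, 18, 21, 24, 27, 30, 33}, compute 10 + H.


10 + H = {10 + h (mod 36) : h ∈ H}
10+0=10, 10+3=13, 10+6=16, 10+9=19, 10+12=22, 10+15=25, 10+18=28, 10+21=31, 10+24=34, 10+27=1, 10+30=4, 10+33=7
10 + H = {1, 4, 7, 10, 13, 16, 19, 22, 25, 28, 31, 34} = 1 + H

10 + H = {1, 4, 7, 10, 13, 16, 19, 22, 25, 28, 31, 34}


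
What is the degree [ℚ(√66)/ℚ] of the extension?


√66 has minimal polynomial x² - 66 (irreducible over ℚ since 66 is squarefree)

[ℚ(√66)/ℚ] = 2


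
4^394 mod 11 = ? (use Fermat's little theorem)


Fermat's little theorem: if p is prime and gcd(a,p)=1, then a^(p-1) ≡ 1 (mod p)
p = 11 is prime, gcd(4,11) = 1
Reduce exponent: 394 mod 10 = 4
So 4^394 ≡ 4^4 (mod 11)
4^4 mod 11 = 3

4^394 ≡ 3 (mod 11)


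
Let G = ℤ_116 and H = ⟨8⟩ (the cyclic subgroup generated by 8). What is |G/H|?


|⟨8⟩| = n / gcd(8, 116) = 116 / 4 = 29
H is normal (ℤ_116 is abelian).
|G/H| = |G| / |H| = 116 / 29 = 4

|G/H| = 4


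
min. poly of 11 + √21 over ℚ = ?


Let α = 11 + √21. Then α - 11 = √21, so (α - 11)² = 21, giving α² - 22α + 100 = 0. Degree 2 and α ∉ ℚ, so this is the minimal polynomial.

Minimal polynomial: x² - 22x + 100


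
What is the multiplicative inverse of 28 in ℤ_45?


Use the extended Euclidean algorithm to write 1 = 28·s + 45·t; then s mod 45 is the inverse.
Euclidean algorithm:
  28 = 0·45 + 28
  45 = 1·28 + 17
  28 = 1·17 + 11
  17 = 1·11 + 6
  11 = 1·6 + 5
  6 = 1·5 + 1
  5 = 5·1 + 0
gcd(28,45) = 1
Back-substitution gives: 28·(-8) + 45·(5) = 1
So 28⁻¹ ≡ -8 ≡ 37 (mod 45)
Check: 28 × 37 = 1036 ≡ 1 (mod 45) ✓

28⁻¹ ≡ 37 (mod 45)


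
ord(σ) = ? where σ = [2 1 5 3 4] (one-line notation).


Cycle decomposition: (1 2) (3 5 4)
Cycle lengths: 2, 3
Order = lcm(2, 3) = 6

ord(σ) = 6


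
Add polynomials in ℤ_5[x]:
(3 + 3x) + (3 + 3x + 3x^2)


Add coefficients mod 5:
x^0: 3 + 3 = 1 (mod 5)
x^1: 3 + 3 = 1 (mod 5)
x^2: 0 + 3 = 3 (mod 5)
Result: 1 + x + 3x^2

f + g = 1 + x + 3x^2


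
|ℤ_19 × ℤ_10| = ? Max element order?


|ℤ_19 × ℤ_10| = 19 × 10 = 190
Max element order = lcm(19,10) = 190
Cyclic? Yes (gcd=1)

|ℤ_19×ℤ_10| = 190, max element order = 190


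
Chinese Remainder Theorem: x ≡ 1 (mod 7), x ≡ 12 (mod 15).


m₁ = 7, m₂ = 15, gcd = 1, so CRT applies. M = m₁·m₂ = 105
Let M₁ = M/m₁ = 15, M₂ = M/m₂ = 7
Find y₁ ≡ M₁⁻¹ (mod m₁): 15⁻¹ ≡ 1 (mod 7)
Find y₂ ≡ M₂⁻¹ (mod m₂): 7⁻¹ ≡ 13 (mod 15)
x = a₁·M₁·y₁ + a₂·M₂·y₂ = 1·15·1 + 12·7·13 = 1107
Reduce mod 105: x ≡ 57
Check: 57 mod 7 = 1 ✓, 57 mod 15 = 12 ✓

x ≡ 57 (mod 105)


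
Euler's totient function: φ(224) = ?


Factor n: 224 = 2^5 × 7
φ(n) = n · ∏(1 - 1/p) over distinct primes p | n
φ(224) = 224 · (1 - 1/2) · (1 - 1/7) = 96

φ(224) = 96


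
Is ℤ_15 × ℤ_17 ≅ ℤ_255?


Comparing ℤ_15 × ℤ_17 and ℤ_255:
gcd(15,17) = 1, so ℤ_15 × ℤ_17 ≅ ℤ_255 (CRT)

Yes, ℤ_15 × ℤ_17 ≅ ℤ_255


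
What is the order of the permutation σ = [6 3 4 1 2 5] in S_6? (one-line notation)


Cycle decomposition: (1 6 5 2 3 4)
Cycle lengths: 6
Order = lcm(6) = 6

ord(σ) = 6


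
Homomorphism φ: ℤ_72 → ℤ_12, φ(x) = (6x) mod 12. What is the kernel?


Kernel = preimage of identity
ker(φ) = {x ∈ ℤ_72 : 6x ≡ 0 (mod 12)}. Since 12 | 72, φ is well-defined. The kernel is the cyclic subgroup ⟨2⟩ of ℤ_72 (order 36), i.e. {0, 2, 4, 6, 8, 10, 12, 14, 16, 18, 20, 22, 24, 26, 28, 30, 32, 34, 36, 38, 40, 42, 44, 46, 48, 50, 52, 54, 56, 58, 60, 62, 64, 66, 68, 70}

ker(φ) = {0, 2, 4, 6, 8, 10, 12, 14, 16, 18, 20, 22, 24, 26, 28, 30, 32, 34, 36, 38, 40, 42, 44, 46, 48, 50, 52, 54, 56, 58, 60, 62, 64, 66, 68, 70}


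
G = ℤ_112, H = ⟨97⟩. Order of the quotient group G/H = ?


|⟨97⟩| = n / gcd(97, 112) = 112 / 1 = 112
H is normal (ℤ_112 is abelian).
|G/H| = |G| / |H| = 112 / 112 = 1

|G/H| = 1


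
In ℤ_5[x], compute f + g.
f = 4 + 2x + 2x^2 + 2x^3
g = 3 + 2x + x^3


Add coefficients mod 5:
x^0: 4 + 3 = 2 (mod 5)
x^1: 2 + 2 = 4 (mod 5)
x^2: 2 + 0 = 2 (mod 5)
x^3: 2 + 1 = 3 (mod 5)
Result: 2 + 4x + 2x^2 + 3x^3

f + g = 2 + 4x + 2x^2 + 3x^3


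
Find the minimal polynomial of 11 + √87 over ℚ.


Let α = 11 + √87. Then α - 11 = √87, so (α - 11)² = 87, giving α² - 22α + 34 = 0. Degree 2 and α ∉ ℚ, so this is the minimal polynomial.

Minimal polynomial: x² - 22x + 34


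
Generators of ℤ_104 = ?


g generates ℤ_n iff gcd(g,n) = 1
Prime factors of 104: 2, 13
Generators are g ∈ {1,...,103} not divisible by any of these primes.
Generators: {1, 3, 5, 7, 9, 11, 15, 17, 19, 21, 23, 25, 27, 29, 31, 33, 35, 37, 41, 43, 45, 47, 49, 51, 53, 55, 57, 59, 61, 63, 67, 69, 71, 73, 75, 77, 79, 81, 83, 85, 87, 89, 93, 95, 97, 99, 101, 103}
Number of generators = φ(104) = 48

Generators of ℤ_104 = {1, 3, 5, 7, 9, 11, 15, 17, 19, 21, 23, 25, 27, 29, 31, 33, 35, 37, 41, 43, 45, 47, 49, 51, 53, 55, 57, 59, 61, 63, 67, 69, 71, 73, 75, 77, 79, 81, 83, 85, 87, 89, 93, 95, 97, 99, 101, 103}


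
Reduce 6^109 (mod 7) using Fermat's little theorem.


Fermat's little theorem: if p is prime and gcd(a,p)=1, then a^(p-1) ≡ 1 (mod p)
p = 7 is prime, gcd(6,7) = 1
Reduce exponent: 109 mod 6 = 1
So 6^109 ≡ 6^1 (mod 7)
6^1 mod 7 = 6

6^109 ≡ 6 (mod 7)


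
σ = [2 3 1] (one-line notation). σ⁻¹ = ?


To find σ⁻¹, swap domain and range:
σ(1) = 2 → σ⁻¹(2) = 1
σ(2) = 3 → σ⁻¹(3) = 2
σ(3) = 1 → σ⁻¹(1) = 3

σ⁻¹ = [3 1 2]


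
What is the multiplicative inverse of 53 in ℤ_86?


Use the extended Euclidean algorithm to write 1 = 53·s + 86·t; then s mod 86 is the inverse.
Euclidean algorithm:
  53 = 0·86 + 53
  86 = 1·53 + 33
  53 = 1·33 + 20
  33 = 1·20 + 13
  20 = 1·13 + 7
  13 = 1·7 + 6
  7 = 1·6 + 1
  6 = 6·1 + 0
gcd(53,86) = 1
Back-substitution gives: 53·(13) + 86·(-8) = 1
So 53⁻¹ ≡ 13 ≡ 13 (mod 86)
Check: 53 × 13 = 689 ≡ 1 (mod 86) ✓

53⁻¹ ≡ 13 (mod 86)


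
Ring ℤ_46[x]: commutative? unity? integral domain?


ℤ_46 has zero divisors (2·23 ≡ 0), and these lift to constant zero divisors in ℤ_46[x]; so not an integral domain
Commutative: Yes
Integral domain: No
Has unity: Yes

ℤ_46[x]: Commutative=Yes, Unity=Yes


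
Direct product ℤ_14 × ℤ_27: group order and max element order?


|ℤ_14 × ℤ_27| = 14 × 27 = 378
Max element order = lcm(14,27) = 378
Cyclic? Yes (gcd=1)

|ℤ_14×ℤ_27| = 378, max element order = 378


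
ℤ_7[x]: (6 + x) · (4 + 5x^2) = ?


Expand and collect like terms; reduce coefficients mod 7:
x^0: 6·4 = 24 ≡ 3 (mod 7)
x^1: 6·0 + 1·4 = 4 ≡ 4 (mod 7)
x^2: 6·5 + 1·0 = 30 ≡ 2 (mod 7)
x^3: 1·5 = 5 ≡ 5 (mod 7)
Result: 3 + 4x + 2x^2 + 5x^3

f · g = 3 + 4x + 2x^2 + 5x^3


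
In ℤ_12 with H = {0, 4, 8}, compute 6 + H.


6 + H = {6 + h (mod 12) : h ∈ H}
6+0=6, 6+4=10, 6+8=2
6 + H = {2, 6, 10} = 2 + H

6 + H = {2, 6, 10}


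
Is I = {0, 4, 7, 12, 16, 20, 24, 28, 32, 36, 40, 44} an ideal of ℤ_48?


Check ideal conditions for I = {0, 4, 7, 12, 16, 20, 24, 28, 32, 36, 40, 44} in ℤ_48:
(1) I is an additive subgroup? No
(2) For r ∈ ℤ_48 and a ∈ I: r·a ∈ I? No  [counterexample: r=2, a=4, r·a mod 48 = 8 ∉ I]

No, I is not an ideal of ℤ_48


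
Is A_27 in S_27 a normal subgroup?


H = A_27 in S_27
A_27 has index 2 in S_27, and every subgroup of index 2 is normal

Yes, normal subgroup


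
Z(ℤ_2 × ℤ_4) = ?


Z(G) = {g ∈ G | gx = xg for all x ∈ G}
Direct product of abelian groups is abelian, so Z(G) = G

Z(ℤ_2 × ℤ_4) = ℤ_2 × ℤ_4


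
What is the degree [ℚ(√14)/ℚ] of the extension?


√14 has minimal polynomial x² - 14 (irreducible over ℚ since 14 is squarefree)

[ℚ(√14)/ℚ] = 2


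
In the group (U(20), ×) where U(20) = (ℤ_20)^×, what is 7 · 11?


Operation: multiplication mod 20
7 · 11 = (a × b) mod 20 with a = 7, b = 11

7 · 11 = 17


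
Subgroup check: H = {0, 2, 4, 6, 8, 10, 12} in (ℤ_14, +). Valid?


Subgroup test for H = {0, 2, 4, 6, 8, 10, 12} in (ℤ_14, +):
(1) 0 ∈ H? Yes
(2) Closure: for all a,b ∈ H, (a+b) mod 14 ∈ H? Yes
(3) Inverses: for all a ∈ H, -a mod 14 ∈ H? Yes

Yes, H is a subgroup of ℤ_14


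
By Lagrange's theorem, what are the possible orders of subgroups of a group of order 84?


Lagrange's theorem: |H| divides |G|
|G| = 84
Divisors of 84: 1, 2, 3, 4, 6, 7, 12, 14, 21, 28, 42, 84

Possible subgroup orders: {1, 2, 3, 4, 6, 7, 12, 14, 21, 28, 42, 84}


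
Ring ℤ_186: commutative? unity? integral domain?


ℤ_186 is a commutative ring with unity 1; 186 = 2×93 is composite, so 2·93 ≡ 0 gives zero divisors (not an integral domain)
Commutative: Yes
Integral domain: No
Has unity: Yes

ℤ_186: Commutative=Yes, Unity=Yes


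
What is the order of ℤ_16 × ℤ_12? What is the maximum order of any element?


|ℤ_16 × ℤ_12| = 16 × 12 = 192
Max element order = lcm(16,12) = 48
Cyclic? No (gcd=4)

|ℤ_16×ℤ_12| = 192, max element order = 48


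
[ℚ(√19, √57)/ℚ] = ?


[ℚ(√19,√57):ℚ] = [ℚ(√19,√57):ℚ(√19)]·[ℚ(√19):ℚ] = 2·2 = 4

[ℚ(√19, √57)/ℚ] = 4


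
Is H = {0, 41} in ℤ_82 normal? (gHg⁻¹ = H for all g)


H = {0, 41} in ℤ_82
ℤ_82 is abelian; every subgroup of an abelian group is normal

Yes, normal subgroup


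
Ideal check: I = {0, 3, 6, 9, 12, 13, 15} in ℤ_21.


Check ideal conditions for I = {0, 3, 6, 9, 12, 13, 15} in ℤ_21:
(1) I is an additive subgroup? No
(2) For r ∈ ℤ_21 and a ∈ I: r·a ∈ I? No  [counterexample: r=2, a=9, r·a mod 21 = 18 ∉ I]

No, I is not an ideal of ℤ_21


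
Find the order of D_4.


|D_n| = 2n (n rotations and n reflections)
|D_4| = 2×4 = 8

|D_4| = 8


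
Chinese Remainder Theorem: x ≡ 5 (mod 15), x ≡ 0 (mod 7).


m₁ = 15, m₂ = 7, gcd = 1, so CRT applies. M = m₁·m₂ = 105
Let M₁ = M/m₁ = 7, M₂ = M/m₂ = 15
Find y₁ ≡ M₁⁻¹ (mod m₁): 7⁻¹ ≡ 13 (mod 15)
Find y₂ ≡ M₂⁻¹ (mod m₂): 15⁻¹ ≡ 1 (mod 7)
x = a₁·M₁·y₁ + a₂·M₂·y₂ = 5·7·13 + 0·15·1 = 455
Reduce mod 105: x ≡ 35
Check: 35 mod 15 = 5 ✓, 35 mod 7 = 0 ✓

x ≡ 35 (mod 105)


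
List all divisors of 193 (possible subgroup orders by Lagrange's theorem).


Lagrange's theorem: |H| divides |G|
|G| = 193
Divisors of 193: 1, 193

Possible subgroup orders: {1, 193}


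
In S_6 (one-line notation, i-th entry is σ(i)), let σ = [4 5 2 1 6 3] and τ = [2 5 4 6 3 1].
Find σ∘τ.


σ∘τ: apply τ first, then σ
1 →τ 2 →σ 5
2 →τ 5 →σ 6
3 →τ 4 →σ 1
4 →τ 6 →σ 3
5 →τ 3 →σ 2
6 →τ 1 →σ 4

σ∘τ = [5 6 1 3 2 4]


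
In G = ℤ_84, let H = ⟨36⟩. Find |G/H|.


|⟨36⟩| = n / gcd(36, 84) = 84 / 12 = 7
H is normal (ℤ_84 is abelian).
|G/H| = |G| / |H| = 84 / 7 = 12

|G/H| = 12


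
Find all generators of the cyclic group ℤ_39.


g generates ℤ_n iff gcd(g,n) = 1
Prime factors of 39: 3, 13
Generators are g ∈ {1,...,38} not divisible by any of these primes.
Generators: {1, 2, 4, 5, 7, 8, 10, 11, 14, 16, 17, 19, 20, 22, 23, 25, 28, 29, 31, 32, 34, 35, 37, 38}
Number of generators = φ(39) = 24

Generators of ℤ_39 = {1, 2, 4, 5, 7, 8, 10, 11, 14, 16, 17, 19, 20, 22, 23, 25, 28, 29, 31, 32, 34, 35, 37, 38}


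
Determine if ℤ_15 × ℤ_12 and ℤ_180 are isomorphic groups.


Comparing ℤ_15 × ℤ_12 and ℤ_180:
gcd(15,12) = 3 ≠ 1. Max element order in ℤ_15×ℤ_12 is lcm(15,12) = 60 < 180, so it has no element of order 180

No, ℤ_15 × ℤ_12 ≇ ℤ_180


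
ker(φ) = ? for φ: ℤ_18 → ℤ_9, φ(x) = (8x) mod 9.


Kernel = preimage of identity
ker(φ) = {x ∈ ℤ_18 : 8x ≡ 0 (mod 9)}. Since 9 | 18, φ is well-defined. The kernel is the cyclic subgroup ⟨9⟩ of ℤ_18 (order 2), i.e. {0, 9}

ker(φ) = {0, 9}


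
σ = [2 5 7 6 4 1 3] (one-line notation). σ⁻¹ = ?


To find σ⁻¹, swap domain and range:
σ(1) = 2 → σ⁻¹(2) = 1
σ(2) = 5 → σ⁻¹(5) = 2
σ(3) = 7 → σ⁻¹(7) = 3
σ(4) = 6 → σ⁻¹(6) = 4
σ(5) = 4 → σ⁻¹(4) = 5
σ(6) = 1 → σ⁻¹(1) = 6
σ(7) = 3 → σ⁻¹(3) = 7

σ⁻¹ = [6 1 7 5 2 4 3]


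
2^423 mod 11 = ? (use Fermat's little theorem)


Fermat's little theorem: if p is prime and gcd(a,p)=1, then a^(p-1) ≡ 1 (mod p)
p = 11 is prime, gcd(2,11) = 1
Reduce exponent: 423 mod 10 = 3
So 2^423 ≡ 2^3 (mod 11)
2^3 mod 11 = 8

2^423 ≡ 8 (mod 11)


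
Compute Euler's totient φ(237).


Factor n: 237 = 3 × 79
φ(n) = n · ∏(1 - 1/p) over distinct primes p | n
φ(237) = 237 · (1 - 1/3) · (1 - 1/79) = 156

φ(237) = 156


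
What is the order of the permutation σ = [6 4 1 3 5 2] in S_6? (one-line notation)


Cycle decomposition: (1 6 2 4 3)
Cycle lengths: 5
Order = lcm(5) = 5

ord(σ) = 5


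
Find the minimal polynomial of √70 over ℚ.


√70 satisfies x² - 70 = 0, irreducible over ℚ since 70 is squarefree

Minimal polynomial: x² - 70


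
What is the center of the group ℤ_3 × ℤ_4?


Z(G) = {g ∈ G | gx = xg for all x ∈ G}
Direct product of abelian groups is abelian, so Z(G) = G

Z(ℤ_3 × ℤ_4) = ℤ_3 × ℤ_4


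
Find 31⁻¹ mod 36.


Use the extended Euclidean algorithm to write 1 = 31·s + 36·t; then s mod 36 is the inverse.
Euclidean algorithm:
  31 = 0·36 + 31
  36 = 1·31 + 5
  31 = 6·5 + 1
  5 = 5·1 + 0
gcd(31,36) = 1
Back-substitution gives: 31·(7) + 36·(-6) = 1
So 31⁻¹ ≡ 7 ≡ 7 (mod 36)
Check: 31 × 7 = 217 ≡ 1 (mod 36) ✓

31⁻¹ ≡ 7 (mod 36)


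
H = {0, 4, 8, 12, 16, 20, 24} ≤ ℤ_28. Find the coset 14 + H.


14 + H = {14 + h (mod 28) : h ∈ H}
14+0=14, 14+4=18, 14+8=22, 14+12=26, 14+16=2, 14+20=6, 14+24=10
14 + H = {2, 6, 10, 14, 18, 22, 26} = 2 + H

14 + H = {2, 6, 10, 14, 18, 22, 26}


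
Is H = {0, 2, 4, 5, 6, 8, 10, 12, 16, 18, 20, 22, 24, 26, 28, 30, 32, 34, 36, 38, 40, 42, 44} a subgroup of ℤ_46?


Subgroup test for H = {0, 2, 4, 5, 6, 8, 10, 12, 16, 18, 20, 22, 24, 26, 28, 30, 32, 34, 36, 38, 40, 42, 44} in (ℤ_46, +):
(1) 0 ∈ H? Yes
(2) Closure: for all a,b ∈ H, (a+b) mod 46 ∈ H? No  [counterexample: 2 + 5 = 7 ∉ H]
(3) Inverses: for all a ∈ H, -a mod 46 ∈ H? No

No, H is not a subgroup of ℤ_46


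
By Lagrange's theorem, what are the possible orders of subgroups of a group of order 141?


Lagrange's theorem: |H| divides |G|
|G| = 141
Divisors of 141: 1, 3, 47, 141

Possible subgroup orders: {1, 3, 47, 141}


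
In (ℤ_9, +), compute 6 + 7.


Operation: addition mod 9
6 + 7 = (a + b) mod 9 with a = 6, b = 7

6 + 7 = 4


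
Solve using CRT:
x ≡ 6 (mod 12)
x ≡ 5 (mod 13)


m₁ = 12, m₂ = 13, gcd = 1, so CRT applies. M = m₁·m₂ = 156
Let M₁ = M/m₁ = 13, M₂ = M/m₂ = 12
Find y₁ ≡ M₁⁻¹ (mod m₁): 13⁻¹ ≡ 1 (mod 12)
Find y₂ ≡ M₂⁻¹ (mod m₂): 12⁻¹ ≡ 12 (mod 13)
x = a₁·M₁·y₁ + a₂·M₂·y₂ = 6·13·1 + 5·12·12 = 798
Reduce mod 156: x ≡ 18
Check: 18 mod 12 = 6 ✓, 18 mod 13 = 5 ✓

x ≡ 18 (mod 156)


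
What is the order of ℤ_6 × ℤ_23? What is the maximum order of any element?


|ℤ_6 × ℤ_23| = 6 × 23 = 138
Max element order = lcm(6,23) = 138
Cyclic? Yes (gcd=1)

|ℤ_6×ℤ_23| = 138, max element order = 138


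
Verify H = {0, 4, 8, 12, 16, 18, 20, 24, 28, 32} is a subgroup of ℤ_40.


Subgroup test for H = {0, 4, 8, 12, 16, 18, 20, 24, 28, 32} in (ℤ_40, +):
(1) 0 ∈ H? Yes
(2) Closure: for all a,b ∈ H, (a+b) mod 40 ∈ H? No  [counterexample: 4 + 18 = 22 ∉ H]
(3) Inverses: for all a ∈ H, -a mod 40 ∈ H? No

No, H is not a subgroup of ℤ_40


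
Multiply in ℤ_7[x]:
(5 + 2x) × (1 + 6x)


Expand and collect like terms; reduce coefficients mod 7:
x^0: 5·1 = 5 ≡ 5 (mod 7)
x^1: 5·6 + 2·1 = 32 ≡ 4 (mod 7)
x^2: 2·6 = 12 ≡ 5 (mod 7)
Result: 5 + 4x + 5x^2

f · g = 5 + 4x + 5x^2


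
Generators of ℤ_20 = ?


g generates ℤ_n iff gcd(g,n) = 1
Prime factors of 20: 2, 5
Generators are g ∈ {1,...,19} not divisible by any of these primes.
Generators: {1, 3, 7, 9, 11, 13, 17, 19}
Number of generators = φ(20) = 8

Generators of ℤ_20 = {1, 3, 7, 9, 11, 13, 17, 19}


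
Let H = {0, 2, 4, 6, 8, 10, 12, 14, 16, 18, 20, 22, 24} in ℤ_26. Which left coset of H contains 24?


24 + H = {24 + h (mod 26) : h ∈ H}
24+0=24, 24+2=0, 24+4=2, 24+6=4, 24+8=6, 24+10=8, 24+12=10, 24+14=12, 24+16=14, 24+18=16, 24+20=18, 24+22=20, 24+24=22
24 + H = {0, 2, 4, 6, 8, 10, 12, 14, 16, 18, 20, 22, 24} = 0 + H

24 + H = {0, 2, 4, 6, 8, 10, 12, 14, 16, 18, 20, 22, 24}


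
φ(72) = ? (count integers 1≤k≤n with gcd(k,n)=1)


Factor n: 72 = 2^3 × 3^2
φ(n) = n · ∏(1 - 1/p) over distinct primes p | n
φ(72) = 72 · (1 - 1/2) · (1 - 1/3) = 24

φ(72) = 24


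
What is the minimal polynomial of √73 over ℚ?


√73 satisfies x² - 73 = 0, irreducible over ℚ since 73 is squarefree

Minimal polynomial: x² - 73


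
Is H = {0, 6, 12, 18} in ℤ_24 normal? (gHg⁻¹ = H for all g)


H = {0, 6, 12, 18} in ℤ_24
ℤ_24 is abelian; every subgroup of an abelian group is normal

Yes, normal subgroup


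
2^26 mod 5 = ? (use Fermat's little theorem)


Fermat's little theorem: if p is prime and gcd(a,p)=1, then a^(p-1) ≡ 1 (mod p)
p = 5 is prime, gcd(2,5) = 1
Reduce exponent: 26 mod 4 = 2
So 2^26 ≡ 2^2 (mod 5)
2^2 mod 5 = 4

2^26 ≡ 4 (mod 5)


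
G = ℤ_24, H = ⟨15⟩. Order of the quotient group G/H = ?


|⟨15⟩| = n / gcd(15, 24) = 24 / 3 = 8
H is normal (ℤ_24 is abelian).
|G/H| = |G| / |H| = 24 / 8 = 3

|G/H| = 3


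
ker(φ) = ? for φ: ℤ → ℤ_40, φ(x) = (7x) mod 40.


Kernel = preimage of identity
ker(φ) = {x ∈ ℤ : 7x ≡ 0 (mod 40)}. gcd(7,40) = 1, so 7x ≡ 0 (mod 40) ⟺ x ≡ 0 (mod 40/1 = 40). Hence ker(φ) = 40ℤ

ker(φ) = 40ℤ


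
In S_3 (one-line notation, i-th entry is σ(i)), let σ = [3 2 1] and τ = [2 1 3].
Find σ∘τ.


σ∘τ: apply τ first, then σ
1 →τ 2 →σ 2
2 →τ 1 →σ 3
3 →τ 3 →σ 1

σ∘τ = [2 3 1]


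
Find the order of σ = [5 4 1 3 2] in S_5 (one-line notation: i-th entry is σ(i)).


Cycle decomposition: (1 5 2 4 3)
Cycle lengths: 5
Order = lcm(5) = 5

ord(σ) = 5


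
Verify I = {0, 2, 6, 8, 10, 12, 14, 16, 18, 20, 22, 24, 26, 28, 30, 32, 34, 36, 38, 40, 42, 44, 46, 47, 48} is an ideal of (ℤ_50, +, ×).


Check ideal conditions for I = {0, 2, 6, 8, 10, 12, 14, 16, 18, 20, 22, 24, 26, 28, 30, 32, 34, 36, 38, 40, 42, 44, 46, 47, 48} in ℤ_50:
(1) I is an additive subgroup? No
(2) For r ∈ ℤ_50 and a ∈ I: r·a ∈ I? No  [counterexample: r=2, a=2, r·a mod 50 = 4 ∉ I]

No, I is not an ideal of ℤ_50


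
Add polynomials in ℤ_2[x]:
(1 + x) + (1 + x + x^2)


Add coefficients mod 2:
x^0: 1 + 1 = 0 (mod 2)
x^1: 1 + 1 = 0 (mod 2)
x^2: 0 + 1 = 1 (mod 2)
Result: x^2

f + g = x^2


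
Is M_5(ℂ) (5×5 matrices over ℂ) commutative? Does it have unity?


Matrix multiplication is non-commutative for n ≥ 2; the identity matrix I is the unity; singular matrices give zero divisors, so not an integral domain
Commutative: No
Integral domain: No
Has unity: Yes

M_5(ℂ) (5×5 matrices over ℂ): Commutative=No, Unity=Yes


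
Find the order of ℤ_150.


ℤ_n has n elements.

|ℤ_150| = 150


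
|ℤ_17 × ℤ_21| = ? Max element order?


|ℤ_17 × ℤ_21| = 17 × 21 = 357
Max element order = lcm(17,21) = 357
Cyclic? Yes (gcd=1)

|ℤ_17×ℤ_21| = 357, max element order = 357


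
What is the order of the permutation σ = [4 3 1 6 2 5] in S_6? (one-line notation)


Cycle decomposition: (1 4 6 5 2 3)
Cycle lengths: 6
Order = lcm(6) = 6

ord(σ) = 6


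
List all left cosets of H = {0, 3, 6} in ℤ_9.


H = {0, 3, 6}, |H| = 3
Number of cosets = |G|/|H| = 9/3 = 3
0 + H = {0, 3, 6}
1 + H = {1, 4, 7}
2 + H = {2, 5, 8}

Cosets: 0+H={0,3,6}; 1+H={1,4,7}; 2+H={2,5,8}


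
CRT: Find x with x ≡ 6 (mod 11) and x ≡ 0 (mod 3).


m₁ = 11, m₂ = 3, gcd = 1, so CRT applies. M = m₁·m₂ = 33
Let M₁ = M/m₁ = 3, M₂ = M/m₂ = 11
Find y₁ ≡ M₁⁻¹ (mod m₁): 3⁻¹ ≡ 4 (mod 11)
Find y₂ ≡ M₂⁻¹ (mod m₂): 11⁻¹ ≡ 2 (mod 3)
x = a₁·M₁·y₁ + a₂·M₂·y₂ = 6·3·4 + 0·11·2 = 72
Reduce mod 33: x ≡ 6
Check: 6 mod 11 = 6 ✓, 6 mod 3 = 0 ✓

x ≡ 6 (mod 33)


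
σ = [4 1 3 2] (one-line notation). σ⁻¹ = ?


To find σ⁻¹, swap domain and range:
σ(1) = 4 → σ⁻¹(4) = 1
σ(2) = 1 → σ⁻¹(1) = 2
σ(3) = 3 → σ⁻¹(3) = 3
σ(4) = 2 → σ⁻¹(2) = 4

σ⁻¹ = [2 4 3 1]


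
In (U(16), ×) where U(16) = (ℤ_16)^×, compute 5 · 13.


Operation: multiplication mod 16
5 · 13 = (a × b) mod 16 with a = 5, b = 13

5 · 13 = 1


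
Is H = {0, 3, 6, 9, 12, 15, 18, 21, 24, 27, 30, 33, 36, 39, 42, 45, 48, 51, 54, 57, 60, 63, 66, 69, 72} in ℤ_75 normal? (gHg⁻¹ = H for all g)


H = {0, 3, 6, 9, 12, 15, 18, 21, 24, 27, 30, 33, 36, 39, 42, 45, 48, 51, 54, 57, 60, 63, 66, 69, 72} in ℤ_75
ℤ_75 is abelian; every subgroup of an abelian group is normal

Yes, normal subgroup


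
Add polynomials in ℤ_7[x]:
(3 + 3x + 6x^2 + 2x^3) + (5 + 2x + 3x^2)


Add coefficients mod 7:
x^0: 3 + 5 = 1 (mod 7)
x^1: 3 + 2 = 5 (mod 7)
x^2: 6 + 3 = 2 (mod 7)
x^3: 2 + 0 = 2 (mod 7)
Result: 1 + 5x + 2x^2 + 2x^3

f + g = 1 + 5x + 2x^2 + 2x^3


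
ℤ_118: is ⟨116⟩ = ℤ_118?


g generates ℤ_n iff gcd(g, n) = 1
gcd(116, 118) = 2
Since gcd = 2 ≠ 1, ⟨116⟩ has order 59 < 118, so 116 is not a generator.

No, 116 does not generate ℤ_118


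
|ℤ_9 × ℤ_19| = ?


|A × B| = |A| · |B|
|ℤ_9 × ℤ_19| = 9 × 19 = 171

|ℤ_9 × ℤ_19| = 171


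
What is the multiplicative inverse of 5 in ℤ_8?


Use the extended Euclidean algorithm to write 1 = 5·s + 8·t; then s mod 8 is the inverse.
Euclidean algorithm:
  5 = 0·8 + 5
  8 = 1·5 + 3
  5 = 1·3 + 2
  3 = 1·2 + 1
  2 = 2·1 + 0
gcd(5,8) = 1
Back-substitution gives: 5·(-3) + 8·(2) = 1
So 5⁻¹ ≡ -3 ≡ 5 (mod 8)
Check: 5 × 5 = 25 ≡ 1 (mod 8) ✓

5⁻¹ ≡ 5 (mod 8)


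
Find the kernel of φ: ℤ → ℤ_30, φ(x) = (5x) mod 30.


Kernel = preimage of identity
ker(φ) = {x ∈ ℤ : 5x ≡ 0 (mod 30)}. gcd(5,30) = 5, so 5x ≡ 0 (mod 30) ⟺ x ≡ 0 (mod 30/5 = 6). Hence ker(φ) = 6ℤ

ker(φ) = 6ℤ


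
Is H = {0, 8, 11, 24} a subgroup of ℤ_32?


Subgroup test for H = {0, 8, 11, 24} in (ℤ_32, +):
(1) 0 ∈ H? Yes
(2) Closure: for all a,b ∈ H, (a+b) mod 32 ∈ H? No  [counterexample: 8 + 8 = 16 ∉ H]
(3) Inverses: for all a ∈ H, -a mod 32 ∈ H? No

No, H is not a subgroup of ℤ_32


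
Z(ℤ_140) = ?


Z(G) = {g ∈ G | gx = xg for all x ∈ G}
ℤ_140 is abelian, so Z(G) = G

Z(ℤ_140) = ℤ_140


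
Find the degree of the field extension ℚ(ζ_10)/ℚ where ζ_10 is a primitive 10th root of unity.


[ℚ(ζ_n):ℚ] = deg Φ_n(x) = φ(n). Here φ(10) = 4

[ℚ(ζ_10)/ℚ where ζ_10 is a primitive 10th root of unity] = 4


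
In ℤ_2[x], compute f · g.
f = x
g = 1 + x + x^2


Expand and collect like terms; reduce coefficients mod 2:
x^0: 0·1 = 0 ≡ 0 (mod 2)
x^1: 0·1 + 1·1 = 1 ≡ 1 (mod 2)
x^2: 0·1 + 1·1 = 1 ≡ 1 (mod 2)
x^3: 1·1 = 1 ≡ 1 (mod 2)
Result: x + x^2 + x^3

f · g = x + x^2 + x^3


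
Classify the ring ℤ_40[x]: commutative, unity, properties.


ℤ_40 has zero divisors (2·20 ≡ 0), and these lift to constant zero divisors in ℤ_40[x]; so not an integral domain
Commutative: Yes
Integral domain: No
Has unity: Yes

ℤ_40[x]: Commutative=Yes, Unity=Yes


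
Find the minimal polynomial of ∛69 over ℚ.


∛69 satisfies x³ - 69 = 0, irreducible over ℚ (no rational root; 69 is not a perfect cube)

Minimal polynomial: x³ - 69


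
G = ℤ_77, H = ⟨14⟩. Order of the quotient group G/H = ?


|⟨14⟩| = n / gcd(14, 77) = 77 / 7 = 11
H is normal (ℤ_77 is abelian).
|G/H| = |G| / |H| = 77 / 11 = 7

|G/H| = 7


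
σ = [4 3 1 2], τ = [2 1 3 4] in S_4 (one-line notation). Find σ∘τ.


σ∘τ: apply τ first, then σ
1 →τ 2 →σ 3
2 →τ 1 →σ 4
3 →τ 3 →σ 1
4 →τ 4 →σ 2

σ∘τ = [3 4 1 2]


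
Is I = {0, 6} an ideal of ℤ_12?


Check ideal conditions for I = {0, 6} in ℤ_12:
(1) I is an additive subgroup? Yes
(2) For r ∈ ℤ_12 and a ∈ I: r·a ∈ I? Yes

Yes, I is an ideal of ℤ_12


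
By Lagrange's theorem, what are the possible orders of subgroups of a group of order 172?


Lagrange's theorem: |H| divides |G|
|G| = 172
Divisors of 172: 1, 2, 4, 43, 86, 172

Possible subgroup orders: {1, 2, 4, 43, 86, 172}


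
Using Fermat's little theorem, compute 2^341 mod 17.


Fermat's little theorem: if p is prime and gcd(a,p)=1, then a^(p-1) ≡ 1 (mod p)
p = 17 is prime, gcd(2,17) = 1
Reduce exponent: 341 mod 16 = 5
So 2^341 ≡ 2^5 (mod 17)
2^5 mod 17 = 15

2^341 ≡ 15 (mod 17)


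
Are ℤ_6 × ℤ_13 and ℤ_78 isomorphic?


Comparing ℤ_6 × ℤ_13 and ℤ_78:
gcd(6,13) = 1, so ℤ_6 × ℤ_13 ≅ ℤ_78 (CRT)

Yes, ℤ_6 × ℤ_13 ≅ ℤ_78


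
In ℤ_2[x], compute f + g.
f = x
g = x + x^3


Add coefficients mod 2:
x^0: 0 + 0 = 0 (mod 2)
x^1: 1 + 1 = 0 (mod 2)
x^2: 0 + 0 = 0 (mod 2)
x^3: 0 + 1 = 1 (mod 2)
Result: x^3

f + g = x^3


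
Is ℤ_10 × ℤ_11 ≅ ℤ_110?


Comparing ℤ_10 × ℤ_11 and ℤ_110:
gcd(10,11) = 1, so ℤ_10 × ℤ_11 ≅ ℤ_110 (CRT)

Yes, ℤ_10 × ℤ_11 ≅ ℤ_110


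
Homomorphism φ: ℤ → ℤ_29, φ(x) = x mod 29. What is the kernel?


Kernel = preimage of identity
ker(φ) = {x ∈ ℤ : x ≡ 0 (mod 29)} = 29ℤ = {0, ±29, ±58, ...}

ker(φ) = 29ℤ


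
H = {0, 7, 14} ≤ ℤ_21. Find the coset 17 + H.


17 + H = {17 + h (mod 21) : h ∈ H}
17+0=17, 17+7=3, 17+14=10
17 + H = {3, 10, 17} = 3 + H

17 + H = {3, 10, 17}


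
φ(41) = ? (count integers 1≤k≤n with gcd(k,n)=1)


Factor n: 41 = 41
φ(n) = n · ∏(1 - 1/p) over distinct primes p | n
φ(41) = 41 · (1 - 1/41) = 40

φ(41) = 40


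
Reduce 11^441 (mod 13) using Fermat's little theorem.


Fermat's little theorem: if p is prime and gcd(a,p)=1, then a^(p-1) ≡ 1 (mod p)
p = 13 is prime, gcd(11,13) = 1
Reduce exponent: 441 mod 12 = 9
So 11^441 ≡ 11^9 (mod 13)
11^9 mod 13 = 8

11^441 ≡ 8 (mod 13)


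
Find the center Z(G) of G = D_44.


Z(G) = {g ∈ G | gx = xg for all x ∈ G}
For even n, Z(D_n) = {e, r^(n/2)}: the 180° rotation r^22 commutes with every reflection and rotation

Z(D_44) = {e, r^22}


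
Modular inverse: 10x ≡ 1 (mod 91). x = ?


Use the extended Euclidean algorithm to write 1 = 10·s + 91·t; then s mod 91 is the inverse.
Euclidean algorithm:
  10 = 0·91 + 10
  91 = 9·10 + 1
  10 = 10·1 + 0
gcd(10,91) = 1
Back-substitution gives: 10·(-9) + 91·(1) = 1
So 10⁻¹ ≡ -9 ≡ 82 (mod 91)
Check: 10 × 82 = 820 ≡ 1 (mod 91) ✓

10⁻¹ ≡ 82 (mod 91)


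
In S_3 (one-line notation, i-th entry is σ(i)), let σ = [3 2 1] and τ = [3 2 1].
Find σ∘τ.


σ∘τ: apply τ first, then σ
1 →τ 3 →σ 1
2 →τ 2 →σ 2
3 →τ 1 →σ 3

σ∘τ = [1 2 3]


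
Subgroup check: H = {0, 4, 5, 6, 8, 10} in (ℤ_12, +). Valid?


Subgroup test for H = {0, 4, 5, 6, 8, 10} in (ℤ_12, +):
(1) 0 ∈ H? Yes
(2) Closure: for all a,b ∈ H, (a+b) mod 12 ∈ H? No  [counterexample: 4 + 5 = 9 ∉ H]
(3) Inverses: for all a ∈ H, -a mod 12 ∈ H? No

No, H is not a subgroup of ℤ_12


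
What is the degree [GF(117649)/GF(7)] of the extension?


GF(117649) = GF(7^6), so the extension degree is 6

[GF(117649)/GF(7)] = 6


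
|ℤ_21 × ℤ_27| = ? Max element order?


|ℤ_21 × ℤ_27| = 21 × 27 = 567
Max element order = lcm(21,27) = 189
Cyclic? No (gcd=3)

|ℤ_21×ℤ_27| = 567, max element order = 189


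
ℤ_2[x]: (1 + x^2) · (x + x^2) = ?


Expand and collect like terms; reduce coefficients mod 2:
x^0: 1·0 = 0 ≡ 0 (mod 2)
x^1: 1·1 + 0·0 = 1 ≡ 1 (mod 2)
x^2: 1·1 + 0·1 + 1·0 = 1 ≡ 1 (mod 2)
x^3: 0·1 + 1·1 = 1 ≡ 1 (mod 2)
x^4: 1·1 = 1 ≡ 1 (mod 2)
Result: x + x^2 + x^3 + x^4

f · g = x + x^2 + x^3 + x^4


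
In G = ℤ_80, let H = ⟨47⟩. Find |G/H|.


|⟨47⟩| = n / gcd(47, 80) = 80 / 1 = 80
H is normal (ℤ_80 is abelian).
|G/H| = |G| / |H| = 80 / 80 = 1

|G/H| = 1


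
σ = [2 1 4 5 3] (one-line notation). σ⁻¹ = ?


To find σ⁻¹, swap domain and range:
σ(1) = 2 → σ⁻¹(2) = 1
σ(2) = 1 → σ⁻¹(1) = 2
σ(3) = 4 → σ⁻¹(4) = 3
σ(4) = 5 → σ⁻¹(5) = 4
σ(5) = 3 → σ⁻¹(3) = 5

σ⁻¹ = [2 1 5 3 4]


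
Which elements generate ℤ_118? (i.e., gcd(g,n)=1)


g generates ℤ_n iff gcd(g,n) = 1
Prime factors of 118: 2, 59
Generators are g ∈ {1,...,117} not divisible by any of these primes.
Generators: {1, 3, 5, 7, 9, 11, 13, 15, 17, 19, 21, 23, 25, 27, 29, 31, 33, 35, 37, 39, 41, 43, 45, 47, 49, 51, 53, 55, 57, 61, 63, 65, 67, 69, 71, 73, 75, 77, 79, 81, 83, 85, 87, 89, 91, 93, 95, 97, 99, 101, 103, 105, 107, 109, 111, 113, 115, 117}
Number of generators = φ(118) = 58

Generators of ℤ_118 = {1, 3, 5, 7, 9, 11, 13, 15, 17, 19, 21, 23, 25, 27, 29, 31, 33, 35, 37, 39, 41, 43, 45, 47, 49, 51, 53, 55, 57, 61, 63, 65, 67, 69, 71, 73, 75, 77, 79, 81, 83, 85, 87, 89, 91, 93, 95, 97, 99, 101, 103, 105, 107, 109, 111, 113, 115, 117}


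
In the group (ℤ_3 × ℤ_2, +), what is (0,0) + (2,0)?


Operation: componentwise addition mod (3, 2)
(0,0) + (2,0) = ((a₁+b₁) mod 3, (a₂+b₂) mod 2) with a = (0,0), b = (2,0)

(0,0) + (2,0) = (2,0)


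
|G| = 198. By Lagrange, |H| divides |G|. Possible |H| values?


Lagrange's theorem: |H| divides |G|
|G| = 198
Divisors of 198: 1, 2, 3, 6, 9, 11, 18, 22, 33, 66, 99, 198

Possible subgroup orders: {1, 2, 3, 6, 9, 11, 18, 22, 33, 66, 99, 198}


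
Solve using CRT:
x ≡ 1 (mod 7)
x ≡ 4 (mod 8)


m₁ = 7, m₂ = 8, gcd = 1, so CRT applies. M = m₁·m₂ = 56
Let M₁ = M/m₁ = 8, M₂ = M/m₂ = 7
Find y₁ ≡ M₁⁻¹ (mod m₁): 8⁻¹ ≡ 1 (mod 7)
Find y₂ ≡ M₂⁻¹ (mod m₂): 7⁻¹ ≡ 7 (mod 8)
x = a₁·M₁·y₁ + a₂·M₂·y₂ = 1·8·1 + 4·7·7 = 204
Reduce mod 56: x ≡ 36
Check: 36 mod 7 = 1 ✓, 36 mod 8 = 4 ✓

x ≡ 36 (mod 56)


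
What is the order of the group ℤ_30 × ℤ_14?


|A × B| = |A| · |B|
|ℤ_30 × ℤ_14| = 30 × 14 = 420

|ℤ_30 × ℤ_14| = 420


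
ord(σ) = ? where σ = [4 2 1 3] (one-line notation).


Cycle decomposition: (1 4 3)
Cycle lengths: 3
Order = lcm(3) = 3

ord(σ) = 3


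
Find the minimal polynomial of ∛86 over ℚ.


∛86 satisfies x³ - 86 = 0, irreducible over ℚ (no rational root; 86 is not a perfect cube)

Minimal polynomial: x³ - 86


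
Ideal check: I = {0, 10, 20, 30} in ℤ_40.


Check ideal conditions for I = {0, 10, 20, 30} in ℤ_40:
(1) I is an additive subgroup? Yes
(2) For r ∈ ℤ_40 and a ∈ I: r·a ∈ I? Yes

Yes, I is an ideal of ℤ_40


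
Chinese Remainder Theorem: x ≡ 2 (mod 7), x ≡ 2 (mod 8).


m₁ = 7, m₂ = 8, gcd = 1, so CRT applies. M = m₁·m₂ = 56
Let M₁ = M/m₁ = 8, M₂ = M/m₂ = 7
Find y₁ ≡ M₁⁻¹ (mod m₁): 8⁻¹ ≡ 1 (mod 7)
Find y₂ ≡ M₂⁻¹ (mod m₂): 7⁻¹ ≡ 7 (mod 8)
x = a₁·M₁·y₁ + a₂·M₂·y₂ = 2·8·1 + 2·7·7 = 114
Reduce mod 56: x ≡ 2
Check: 2 mod 7 = 2 ✓, 2 mod 8 = 2 ✓

x ≡ 2 (mod 56)


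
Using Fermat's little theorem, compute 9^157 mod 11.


Fermat's little theorem: if p is prime and gcd(a,p)=1, then a^(p-1) ≡ 1 (mod p)
p = 11 is prime, gcd(9,11) = 1
Reduce exponent: 157 mod 10 = 7
So 9^157 ≡ 9^7 (mod 11)
9^7 mod 11 = 4

9^157 ≡ 4 (mod 11)


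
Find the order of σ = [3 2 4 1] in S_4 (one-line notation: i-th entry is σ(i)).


Cycle decomposition: (1 3 4)
Cycle lengths: 3
Order = lcm(3) = 3

ord(σ) = 3


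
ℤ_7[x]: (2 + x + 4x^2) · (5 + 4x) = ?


Expand and collect like terms; reduce coefficients mod 7:
x^0: 2·5 = 10 ≡ 3 (mod 7)
x^1: 2·4 + 1·5 = 13 ≡ 6 (mod 7)
x^2: 1·4 + 4·5 = 24 ≡ 3 (mod 7)
x^3: 4·4 = 16 ≡ 2 (mod 7)
Result: 3 + 6x + 3x^2 + 2x^3

f · g = 3 + 6x + 3x^2 + 2x^3


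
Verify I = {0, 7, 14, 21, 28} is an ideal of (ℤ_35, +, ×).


Check ideal conditions for I = {0, 7, 14, 21, 28} in ℤ_35:
(1) I is an additive subgroup? Yes
(2) For r ∈ ℤ_35 and a ∈ I: r·a ∈ I? Yes

Yes, I is an ideal of ℤ_35


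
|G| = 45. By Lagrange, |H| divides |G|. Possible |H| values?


Lagrange's theorem: |H| divides |G|
|G| = 45
Divisors of 45: 1, 3, 5, 9, 15, 45

Possible subgroup orders: {1, 3, 5, 9, 15, 45}


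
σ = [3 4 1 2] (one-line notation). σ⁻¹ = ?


To find σ⁻¹, swap domain and range:
σ(1) = 3 → σ⁻¹(3) = 1
σ(2) = 4 → σ⁻¹(4) = 2
σ(3) = 1 → σ⁻¹(1) = 3
σ(4) = 2 → σ⁻¹(2) = 4

σ⁻¹ = [3 4 1 2]


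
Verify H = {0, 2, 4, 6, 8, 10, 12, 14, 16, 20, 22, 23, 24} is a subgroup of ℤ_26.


Subgroup test for H = {0, 2, 4, 6, 8, 10, 12, 14, 16, 20, 22, 23, 24} in (ℤ_26, +):
(1) 0 ∈ H? Yes
(2) Closure: for all a,b ∈ H, (a+b) mod 26 ∈ H? No  [counterexample: 2 + 16 = 18 ∉ H]
(3) Inverses: for all a ∈ H, -a mod 26 ∈ H? No

No, H is not a subgroup of ℤ_26


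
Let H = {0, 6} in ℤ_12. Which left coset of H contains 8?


8 + H = {8 + h (mod 12) : h ∈ H}
8+0=8, 8+6=2
8 + H = {2, 8} = 2 + H

8 + H = {2, 8}


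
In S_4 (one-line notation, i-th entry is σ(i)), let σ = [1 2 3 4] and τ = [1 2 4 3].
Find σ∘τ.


σ∘τ: apply τ first, then σ
1 →τ 1 →σ 1
2 →τ 2 →σ 2
3 →τ 4 →σ 4
4 →τ 3 →σ 3

σ∘τ = [1 2 4 3]


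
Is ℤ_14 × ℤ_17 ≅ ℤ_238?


Comparing ℤ_14 × ℤ_17 and ℤ_238:
gcd(14,17) = 1, so ℤ_14 × ℤ_17 ≅ ℤ_238 (CRT)

Yes, ℤ_14 × ℤ_17 ≅ ℤ_238


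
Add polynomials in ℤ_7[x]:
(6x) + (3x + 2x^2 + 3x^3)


Add coefficients mod 7:
x^0: 0 + 0 = 0 (mod 7)
x^1: 6 + 3 = 2 (mod 7)
x^2: 0 + 2 = 2 (mod 7)
x^3: 0 + 3 = 3 (mod 7)
Result: 2x + 2x^2 + 3x^3

f + g = 2x + 2x^2 + 3x^3


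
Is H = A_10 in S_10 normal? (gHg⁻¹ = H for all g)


H = A_10 in S_10
A_10 has index 2 in S_10, and every subgroup of index 2 is normal

Yes, normal subgroup


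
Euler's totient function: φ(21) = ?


φ(n) = count of k ∈ {1,...,n} with gcd(k,n)=1
Coprimes to 21: {1, 2, 4, 5, 8, 10, 11, 13, 16, 17, 19, 20}
Count: 12

φ(21) = 12


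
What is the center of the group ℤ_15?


Z(G) = {g ∈ G | gx = xg for all x ∈ G}
ℤ_15 is abelian, so Z(G) = G

Z(ℤ_15) = ℤ_15


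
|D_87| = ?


|D_n| = 2n (n rotations and n reflections)
|D_87| = 2×87 = 174

|D_87| = 174


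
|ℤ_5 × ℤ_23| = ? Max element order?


|ℤ_5 × ℤ_23| = 5 × 23 = 115
Max element order = lcm(5,23) = 115
Cyclic? Yes (gcd=1)

|ℤ_5×ℤ_23| = 115, max element order = 115


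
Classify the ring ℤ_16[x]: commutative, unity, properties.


ℤ_16 has zero divisors (2·8 ≡ 0), and these lift to constant zero divisors in ℤ_16[x]; so not an integral domain
Commutative: Yes
Integral domain: No
Has unity: Yes

ℤ_16[x]: Commutative=Yes, Unity=Yes


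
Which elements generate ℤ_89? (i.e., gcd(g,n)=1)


g generates ℤ_n iff gcd(g,n) = 1
Prime factors of 89: 89
Generators are g ∈ {1,...,88} not divisible by any of these primes.
Generators: {1, 2, 3, 4, 5, 6, 7, 8, 9, 10, 11, 12, 13, 14, 15, 16, 17, 18, 19, 20, 21, 22, 23, 24, 25, 26, 27, 28, 29, 30, 31, 32, 33, 34, 35, 36, 37, 38, 39, 40, 41, 42, 43, 44, 45, 46, 47, 48, 49, 50, 51, 52, 53, 54, 55, 56, 57, 58, 59, 60, 61, 62, 63, 64, 65, 66, 67, 68, 69, 70, 71, 72, 73, 74, 75, 76, 77, 78, 79, 80, 81, 82, 83, 84, 85, 86, 87, 88}
Number of generators = φ(89) = 88

Generators of ℤ_89 = {1, 2, 3, 4, 5, 6, 7, 8, 9, 10, 11, 12, 13, 14, 15, 16, 17, 18, 19, 20, 21, 22, 23, 24, 25, 26, 27, 28, 29, 30, 31, 32, 33, 34, 35, 36, 37, 38, 39, 40, 41, 42, 43, 44, 45, 46, 47, 48, 49, 50, 51, 52, 53, 54, 55, 56, 57, 58, 59, 60, 61, 62, 63, 64, 65, 66, 67, 68, 69, 70, 71, 72, 73, 74, 75, 76, 77, 78, 79, 80, 81, 82, 83, 84, 85, 86, 87, 88}


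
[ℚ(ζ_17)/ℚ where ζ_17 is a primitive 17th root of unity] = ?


[ℚ(ζ_n):ℚ] = deg Φ_n(x) = φ(n). Here φ(17) = 16

[ℚ(ζ_17)/ℚ where ζ_17 is a primitive 17th root of unity] = 16


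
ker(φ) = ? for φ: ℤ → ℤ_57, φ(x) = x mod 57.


Kernel = preimage of identity
ker(φ) = {x ∈ ℤ : x ≡ 0 (mod 57)} = 57ℤ = {0, ±57, ±114, ...}

ker(φ) = 57ℤ


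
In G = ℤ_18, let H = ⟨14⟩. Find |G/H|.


|⟨14⟩| = n / gcd(14, 18) = 18 / 2 = 9
H is normal (ℤ_18 is abelian).
|G/H| = |G| / |H| = 18 / 9 = 2

|G/H| = 2


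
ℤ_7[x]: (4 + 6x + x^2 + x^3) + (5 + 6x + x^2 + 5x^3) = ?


Add coefficients mod 7:
x^0: 4 + 5 = 2 (mod 7)
x^1: 6 + 6 = 5 (mod 7)
x^2: 1 + 1 = 2 (mod 7)
x^3: 1 + 5 = 6 (mod 7)
Result: 2 + 5x + 2x^2 + 6x^3

f + g = 2 + 5x + 2x^2 + 6x^3


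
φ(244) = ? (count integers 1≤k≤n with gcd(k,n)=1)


Factor n: 244 = 2^2 × 61
φ(n) = n · ∏(1 - 1/p) over distinct primes p | n
φ(244) = 244 · (1 - 1/2) · (1 - 1/61) = 120

φ(244) = 120


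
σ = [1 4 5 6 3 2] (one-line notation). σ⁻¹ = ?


To find σ⁻¹, swap domain and range:
σ(1) = 1 → σ⁻¹(1) = 1
σ(2) = 4 → σ⁻¹(4) = 2
σ(3) = 5 → σ⁻¹(5) = 3
σ(4) = 6 → σ⁻¹(6) = 4
σ(5) = 3 → σ⁻¹(3) = 5
σ(6) = 2 → σ⁻¹(2) = 6

σ⁻¹ = [1 6 5 2 3 4]


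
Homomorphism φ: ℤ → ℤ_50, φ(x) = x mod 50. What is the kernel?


Kernel = preimage of identity
ker(φ) = {x ∈ ℤ : x ≡ 0 (mod 50)} = 50ℤ = {0, ±50, ±100, ...}

ker(φ) = 50ℤ


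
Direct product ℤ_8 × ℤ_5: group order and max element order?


|ℤ_8 × ℤ_5| = 8 × 5 = 40
Max element order = lcm(8,5) = 40
Cyclic? Yes (gcd=1)

|ℤ_8×ℤ_5| = 40, max element order = 40


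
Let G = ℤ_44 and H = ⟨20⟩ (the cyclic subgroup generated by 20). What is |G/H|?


|⟨20⟩| = n / gcd(20, 44) = 44 / 4 = 11
H is normal (ℤ_44 is abelian).
|G/H| = |G| / |H| = 44 / 11 = 4

|G/H| = 4


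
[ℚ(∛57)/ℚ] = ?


∛57 has minimal polynomial x³ - 57 (irreducible over ℚ since 57 is not a perfect cube)

[ℚ(∛57)/ℚ] = 3


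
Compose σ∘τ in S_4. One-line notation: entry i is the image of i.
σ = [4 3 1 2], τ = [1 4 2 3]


σ∘τ: apply τ first, then σ
1 →τ 1 →σ 4
2 →τ 4 →σ 2
3 →τ 2 →σ 3
4 →τ 3 →σ 1

σ∘τ = [4 2 3 1]


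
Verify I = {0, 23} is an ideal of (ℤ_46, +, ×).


Check ideal conditions for I = {0, 23} in ℤ_46:
(1) I is an additive subgroup? Yes
(2) For r ∈ ℤ_46 and a ∈ I: r·a ∈ I? Yes

Yes, I is an ideal of ℤ_46
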